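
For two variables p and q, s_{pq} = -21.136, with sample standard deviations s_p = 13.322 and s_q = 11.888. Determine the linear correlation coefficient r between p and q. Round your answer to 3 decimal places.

-0.133

r = Cov(p,q) / (s_p · s_q) = -21.136 / (13.322 × 11.888)
  = -21.136 / 158.3719 ≈ -0.133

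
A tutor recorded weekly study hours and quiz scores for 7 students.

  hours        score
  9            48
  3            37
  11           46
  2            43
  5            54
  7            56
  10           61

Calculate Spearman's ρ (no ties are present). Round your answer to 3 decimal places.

Rank hours: 5, 2, 7, 1, 3, 4, 6
Rank score: 4, 1, 3, 2, 5, 6, 7
d = rank(hours) − rank(score): 1, 1, 4, -1, -2, -2, -1; Σd² = 28
ρ = 1 − 6Σd² / [n(n²−1)] = 1 − 6×28 / (7×48) = 1 − 168/336 ≈ 0.500

0.500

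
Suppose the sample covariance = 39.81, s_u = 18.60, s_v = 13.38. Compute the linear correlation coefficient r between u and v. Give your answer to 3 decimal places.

r = Cov(u,v) / (s_u · s_v) = 39.81 / (18.60 × 13.38)
  = 39.81 / 248.8680 ≈ 0.160

0.160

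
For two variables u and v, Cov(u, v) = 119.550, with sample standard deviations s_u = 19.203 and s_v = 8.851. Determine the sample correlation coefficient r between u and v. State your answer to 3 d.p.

r = Cov(u,v) / (s_u · s_v) = 119.550 / (19.203 × 8.851)
  = 119.550 / 169.9658 ≈ 0.703

0.703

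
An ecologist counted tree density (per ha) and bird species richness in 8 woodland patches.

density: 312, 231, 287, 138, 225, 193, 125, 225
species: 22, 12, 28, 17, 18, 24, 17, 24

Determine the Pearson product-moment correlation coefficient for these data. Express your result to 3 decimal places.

0.458

n = 8, Σx = 1736, Σy = 162, Σx² = 406242, Σy² = 3466, Σxy = 36225
nΣxy − ΣxΣy = 289800 − 281232 = 8568
nΣx² − (Σx)² = 3249936 − 3013696 = 236240; nΣy² − (Σy)² = 27728 − 26244 = 1484
r = 8568 / √(236240 × 1484) = 8568 / 18723.7859 ≈ 0.458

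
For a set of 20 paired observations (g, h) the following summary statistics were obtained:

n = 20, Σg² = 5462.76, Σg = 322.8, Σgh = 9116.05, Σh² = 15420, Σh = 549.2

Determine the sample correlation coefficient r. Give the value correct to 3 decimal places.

0.861

r = (nΣgh − ΣgΣh) / √[(nΣg² − (Σg)²)(nΣh² − (Σh)²)]
Numerator: 20×9116.05 − 322.8×549.2 = 5039.24
Denominator: √[(109255.2 − 104199.84)(308400 − 301620.64)] = √[5055.36 × 6779.36] = 5854.2382
r = 5039.24 / 5854.2382 ≈ 0.861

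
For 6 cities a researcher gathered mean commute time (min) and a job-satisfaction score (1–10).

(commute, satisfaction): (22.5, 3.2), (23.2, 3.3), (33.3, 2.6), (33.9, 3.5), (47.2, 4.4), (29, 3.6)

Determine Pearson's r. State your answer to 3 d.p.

0.622

n = 6, Σx = 189.1, Σy = 20.6, Σx² = 6371.43, Σy² = 72.46, Σxy = 665.87
nΣxy − ΣxΣy = 3995.22 − 3895.46 = 99.76
nΣx² − (Σx)² = 38228.58 − 35758.81 = 2469.77; nΣy² − (Σy)² = 434.76 − 424.36 = 10.4
r = 99.76 / √(2469.77 × 10.4) = 99.76 / 160.2673 ≈ 0.622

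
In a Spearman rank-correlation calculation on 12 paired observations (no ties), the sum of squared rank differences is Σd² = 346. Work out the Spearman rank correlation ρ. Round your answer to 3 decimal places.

-0.210

ρ = 1 − 6Σd² / [n(n²−1)] = 1 − 6×346 / (12×143)
  = 1 − 2076/1716 = 1 − 1.2098 ≈ -0.210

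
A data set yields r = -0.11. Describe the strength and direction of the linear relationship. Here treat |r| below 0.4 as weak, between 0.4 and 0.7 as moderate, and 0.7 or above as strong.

r = -0.11 < 0 so the relationship is negative.
|r| = 0.11, which falls in the weak range.

weak negative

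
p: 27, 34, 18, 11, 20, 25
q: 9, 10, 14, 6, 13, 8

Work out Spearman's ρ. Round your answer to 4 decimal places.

0.0857

Rank p: 5, 6, 2, 1, 3, 4
Rank q: 3, 4, 6, 1, 5, 2
d = rank(p) − rank(q): 2, 2, -4, 0, -2, 2; Σd² = 32
ρ = 1 − 6Σd² / [n(n²−1)] = 1 − 6×32 / (6×35) = 1 − 192/210 ≈ 0.0857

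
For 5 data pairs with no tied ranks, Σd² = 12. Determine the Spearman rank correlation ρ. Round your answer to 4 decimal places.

ρ = 1 − 6Σd² / [n(n²−1)] = 1 − 6×12 / (5×24)
  = 1 − 72/120 = 1 − 0.60000 ≈ 0.4000

0.4000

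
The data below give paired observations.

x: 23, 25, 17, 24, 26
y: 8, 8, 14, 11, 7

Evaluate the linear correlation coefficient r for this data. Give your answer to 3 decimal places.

-0.884

n = 5, Σx = 115, Σy = 48, Σx² = 2695, Σy² = 494, Σxy = 1068
nΣxy − ΣxΣy = 5340 − 5520 = -180
nΣx² − (Σx)² = 13475 − 13225 = 250; nΣy² − (Σy)² = 2470 − 2304 = 166
r = -180 / √(250 × 166) = -180 / 203.7155 ≈ -0.884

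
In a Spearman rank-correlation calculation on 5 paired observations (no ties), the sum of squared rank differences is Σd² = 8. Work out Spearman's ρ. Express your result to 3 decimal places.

0.600

ρ = 1 − 6Σd² / [n(n²−1)] = 1 − 6×8 / (5×24)
  = 1 − 48/120 = 1 − 0.4000 ≈ 0.600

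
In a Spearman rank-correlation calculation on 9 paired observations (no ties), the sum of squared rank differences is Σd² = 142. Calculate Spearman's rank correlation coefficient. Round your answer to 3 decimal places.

-0.183

ρ = 1 − 6Σd² / [n(n²−1)] = 1 − 6×142 / (9×80)
  = 1 − 852/720 = 1 − 1.1833 ≈ -0.183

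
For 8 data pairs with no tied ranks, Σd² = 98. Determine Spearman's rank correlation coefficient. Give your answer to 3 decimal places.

-0.167

ρ = 1 − 6Σd² / [n(n²−1)] = 1 − 6×98 / (8×63)
  = 1 − 588/504 = 1 − 1.1667 ≈ -0.167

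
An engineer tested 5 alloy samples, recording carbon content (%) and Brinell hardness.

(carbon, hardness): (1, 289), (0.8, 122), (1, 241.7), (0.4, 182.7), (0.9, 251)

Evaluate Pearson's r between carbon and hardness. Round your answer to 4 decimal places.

0.5586

n = 5, Σx = 4.1, Σy = 1086.4, Σx² = 3.61, Σy² = 253204.18, Σxy = 927.28
nΣxy − ΣxΣy = 4636.4 − 4454.24 = 182.16
nΣx² − (Σx)² = 18.05 − 16.81 = 1.24; nΣy² − (Σy)² = 1266020.9 − 1180264.96 = 85755.94
r = 182.16 / √(1.24 × 85755.94) = 182.16 / 326.0941 ≈ 0.5586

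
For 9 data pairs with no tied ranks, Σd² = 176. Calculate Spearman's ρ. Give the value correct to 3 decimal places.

-0.467

ρ = 1 − 6Σd² / [n(n²−1)] = 1 − 6×176 / (9×80)
  = 1 − 1056/720 = 1 − 1.4667 ≈ -0.467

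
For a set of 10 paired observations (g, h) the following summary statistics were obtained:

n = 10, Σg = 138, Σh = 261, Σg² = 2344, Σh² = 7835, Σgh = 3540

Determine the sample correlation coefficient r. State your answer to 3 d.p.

r = (nΣgh − ΣgΣh) / √[(nΣg² − (Σg)²)(nΣh² − (Σh)²)]
Numerator: 10×3540 − 138×261 = -618
Denominator: √[(23440 − 19044)(78350 − 68121)] = √[4396 × 10229] = 6705.7202
r = -618 / 6705.7202 ≈ -0.092

-0.092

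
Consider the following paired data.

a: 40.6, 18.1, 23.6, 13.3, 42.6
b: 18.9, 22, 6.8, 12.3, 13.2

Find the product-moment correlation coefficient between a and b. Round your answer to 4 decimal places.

0.0909

n = 5, Σa = 138.2, Σb = 73.2, Σa² = 4524.58, Σb² = 1212.98, Σab = 2051.93
nΣab − ΣaΣb = 10259.65 − 10116.24 = 143.41
nΣa² − (Σa)² = 22622.9 − 19099.24 = 3523.66; nΣb² − (Σb)² = 6064.9 − 5358.24 = 706.66
r = 143.41 / √(3523.66 × 706.66) = 143.41 / 1577.9828 ≈ 0.0909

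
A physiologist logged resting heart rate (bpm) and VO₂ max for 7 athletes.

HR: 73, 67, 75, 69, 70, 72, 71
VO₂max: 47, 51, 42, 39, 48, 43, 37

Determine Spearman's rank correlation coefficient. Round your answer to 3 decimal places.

Rank HR: 6, 1, 7, 2, 3, 5, 4
Rank VO₂max: 5, 7, 3, 2, 6, 4, 1
d = rank(HR) − rank(VO₂max): 1, -6, 4, 0, -3, 1, 3; Σd² = 72
ρ = 1 − 6Σd² / [n(n²−1)] = 1 − 6×72 / (7×48) = 1 − 432/336 ≈ -0.286

-0.286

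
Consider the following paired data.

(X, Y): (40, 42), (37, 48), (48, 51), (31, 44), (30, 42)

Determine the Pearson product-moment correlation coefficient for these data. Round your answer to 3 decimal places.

n = 5, ΣX = 186, ΣY = 227, ΣX² = 7134, ΣY² = 10369, ΣXY = 8528
nΣXY − ΣXΣY = 42640 − 42222 = 418
nΣX² − (ΣX)² = 35670 − 34596 = 1074; nΣY² − (ΣY)² = 51845 − 51529 = 316
r = 418 / √(1074 × 316) = 418 / 582.5667 ≈ 0.718

0.718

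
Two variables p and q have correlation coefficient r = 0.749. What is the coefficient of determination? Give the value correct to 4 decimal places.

0.5610

r² = (0.749)² = 0.5610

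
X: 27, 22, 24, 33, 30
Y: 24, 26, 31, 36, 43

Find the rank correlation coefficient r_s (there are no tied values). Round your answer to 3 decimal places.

0.600

Rank X: 3, 1, 2, 5, 4
Rank Y: 1, 2, 3, 4, 5
d = rank(X) − rank(Y): 2, -1, -1, 1, -1; Σd² = 8
ρ = 1 − 6Σd² / [n(n²−1)] = 1 − 6×8 / (5×24) = 1 − 48/120 ≈ 0.600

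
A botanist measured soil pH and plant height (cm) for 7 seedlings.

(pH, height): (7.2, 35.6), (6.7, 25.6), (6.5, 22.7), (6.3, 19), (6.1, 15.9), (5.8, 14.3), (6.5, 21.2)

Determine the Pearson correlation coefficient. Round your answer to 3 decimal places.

n = 7, Σx = 45.1, Σy = 154.3, Σx² = 291.77, Σy² = 3705.75, Σxy = 1012.82
nΣxy − ΣxΣy = 7089.74 − 6958.93 = 130.81
nΣx² − (Σx)² = 2042.39 − 2034.01 = 8.38; nΣy² − (Σy)² = 25940.25 − 23808.49 = 2131.76
r = 130.81 / √(8.38 × 2131.76) = 130.81 / 133.6568 ≈ 0.979

0.979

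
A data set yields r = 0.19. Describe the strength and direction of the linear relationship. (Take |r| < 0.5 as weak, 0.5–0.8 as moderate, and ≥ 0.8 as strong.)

r = 0.19 > 0 so the relationship is positive.
|r| = 0.19, which falls in the weak range.

weak positive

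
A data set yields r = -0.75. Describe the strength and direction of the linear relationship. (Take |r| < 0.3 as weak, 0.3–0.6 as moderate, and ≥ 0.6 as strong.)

strong negative

r = -0.75 < 0 so the relationship is negative.
|r| = 0.75, which falls in the strong range.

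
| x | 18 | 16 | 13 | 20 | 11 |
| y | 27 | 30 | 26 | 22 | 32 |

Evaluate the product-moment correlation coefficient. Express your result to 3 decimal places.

-0.734

n = 5, Σx = 78, Σy = 137, Σx² = 1270, Σy² = 3813, Σxy = 2096
nΣxy − ΣxΣy = 10480 − 10686 = -206
nΣx² − (Σx)² = 6350 − 6084 = 266; nΣy² − (Σy)² = 19065 − 18769 = 296
r = -206 / √(266 × 296) = -206 / 280.5994 ≈ -0.734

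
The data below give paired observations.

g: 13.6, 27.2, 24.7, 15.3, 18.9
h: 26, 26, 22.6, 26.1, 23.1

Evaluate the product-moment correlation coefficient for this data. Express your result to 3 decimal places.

n = 5, Σg = 99.7, Σh = 123.8, Σg² = 2126.19, Σh² = 3077.58, Σgh = 2454.94
nΣgh − ΣgΣh = 12274.7 − 12342.86 = -68.16
nΣg² − (Σg)² = 10630.95 − 9940.09 = 690.86; nΣh² − (Σh)² = 15387.9 − 15326.44 = 61.46
r = -68.16 / √(690.86 × 61.46) = -68.16 / 206.0589 ≈ -0.331

-0.331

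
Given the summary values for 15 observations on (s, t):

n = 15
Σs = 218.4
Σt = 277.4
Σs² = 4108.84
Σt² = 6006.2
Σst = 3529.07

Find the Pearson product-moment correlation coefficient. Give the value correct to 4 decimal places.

-0.5652

r = (nΣst − ΣsΣt) / √[(nΣs² − (Σs)²)(nΣt² − (Σt)²)]
Numerator: 15×3529.07 − 218.4×277.4 = -7648.11
Denominator: √[(61632.6 − 47698.56)(90093 − 76950.76)] = √[13934.04 × 13142.24] = 13532.3500
r = -7648.11 / 13532.3500 ≈ -0.5652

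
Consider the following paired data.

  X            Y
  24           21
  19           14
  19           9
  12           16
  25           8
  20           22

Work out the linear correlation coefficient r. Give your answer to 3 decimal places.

-0.089

n = 6, ΣX = 119, ΣY = 90, ΣX² = 2467, ΣY² = 1522, ΣXY = 1773
nΣXY − ΣXΣY = 10638 − 10710 = -72
nΣX² − (ΣX)² = 14802 − 14161 = 641; nΣY² − (ΣY)² = 9132 − 8100 = 1032
r = -72 / √(641 × 1032) = -72 / 813.3339 ≈ -0.089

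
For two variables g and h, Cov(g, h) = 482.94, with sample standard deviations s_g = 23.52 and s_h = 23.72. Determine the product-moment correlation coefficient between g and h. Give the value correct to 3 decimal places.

r = Cov(g,h) / (s_g · s_h) = 482.94 / (23.52 × 23.72)
  = 482.94 / 557.8944 ≈ 0.866

0.866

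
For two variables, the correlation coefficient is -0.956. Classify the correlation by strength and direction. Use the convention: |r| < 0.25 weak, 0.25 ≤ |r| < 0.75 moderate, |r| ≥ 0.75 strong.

r = -0.956 < 0 so the relationship is negative.
|r| = 0.956, which falls in the strong range.

strong negative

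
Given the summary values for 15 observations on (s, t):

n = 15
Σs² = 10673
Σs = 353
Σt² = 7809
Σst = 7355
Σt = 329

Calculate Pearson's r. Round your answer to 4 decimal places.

-0.3272

r = (nΣst − ΣsΣt) / √[(nΣs² − (Σs)²)(nΣt² − (Σt)²)]
Numerator: 15×7355 − 353×329 = -5812
Denominator: √[(160095 − 124609)(117135 − 108241)] = √[35486 × 8894] = 17765.4858
r = -5812 / 17765.4858 ≈ -0.3272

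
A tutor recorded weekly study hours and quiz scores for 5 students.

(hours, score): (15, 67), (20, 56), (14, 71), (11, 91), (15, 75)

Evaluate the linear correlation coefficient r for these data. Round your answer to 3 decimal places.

-0.937

n = 5, Σx = 75, Σy = 360, Σx² = 1167, Σy² = 26572, Σxy = 5245
nΣxy − ΣxΣy = 26225 − 27000 = -775
nΣx² − (Σx)² = 5835 − 5625 = 210; nΣy² − (Σy)² = 132860 − 129600 = 3260
r = -775 / √(210 × 3260) = -775 / 827.4056 ≈ -0.937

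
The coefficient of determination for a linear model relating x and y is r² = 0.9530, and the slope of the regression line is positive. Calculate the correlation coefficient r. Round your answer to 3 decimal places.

0.976

|r| = √0.9530 = 0.976
The association is positive, so r = 0.976.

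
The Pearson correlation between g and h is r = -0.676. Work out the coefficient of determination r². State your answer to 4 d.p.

0.4570

r² = (-0.676)² = 0.4570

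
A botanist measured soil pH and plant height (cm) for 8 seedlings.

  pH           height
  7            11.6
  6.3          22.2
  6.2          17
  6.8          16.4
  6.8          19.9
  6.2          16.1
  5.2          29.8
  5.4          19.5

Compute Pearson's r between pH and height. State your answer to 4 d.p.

n = 8, Σx = 49.9, Σy = 152.5, Σx² = 314.25, Σy² = 3108.87, Σxy = 933.38
nΣxy − ΣxΣy = 7467.04 − 7609.75 = -142.71
nΣx² − (Σx)² = 2514 − 2490.01 = 23.99; nΣy² − (Σy)² = 24870.96 − 23256.25 = 1614.71
r = -142.71 / √(23.99 × 1614.71) = -142.71 / 196.8169 ≈ -0.7251

-0.7251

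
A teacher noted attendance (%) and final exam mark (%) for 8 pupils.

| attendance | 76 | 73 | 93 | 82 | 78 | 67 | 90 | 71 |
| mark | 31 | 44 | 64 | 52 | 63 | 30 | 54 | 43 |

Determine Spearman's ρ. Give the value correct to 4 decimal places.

0.8571

Rank attendance: 4, 3, 8, 6, 5, 1, 7, 2
Rank mark: 2, 4, 8, 5, 7, 1, 6, 3
d = rank(attendance) − rank(mark): 2, -1, 0, 1, -2, 0, 1, -1; Σd² = 12
ρ = 1 − 6Σd² / [n(n²−1)] = 1 − 6×12 / (8×63) = 1 − 72/504 ≈ 0.8571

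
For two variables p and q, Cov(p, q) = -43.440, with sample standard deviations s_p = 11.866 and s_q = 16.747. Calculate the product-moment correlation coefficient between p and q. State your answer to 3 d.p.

-0.219

r = Cov(p,q) / (s_p · s_q) = -43.440 / (11.866 × 16.747)
  = -43.440 / 198.7199 ≈ -0.219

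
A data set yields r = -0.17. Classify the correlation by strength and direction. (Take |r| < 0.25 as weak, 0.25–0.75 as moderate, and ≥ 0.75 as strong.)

weak negative

r = -0.17 < 0 so the relationship is negative.
|r| = 0.17, which falls in the weak range.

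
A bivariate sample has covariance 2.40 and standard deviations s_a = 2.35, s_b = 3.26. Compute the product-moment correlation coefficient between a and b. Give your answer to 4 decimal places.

0.3133

r = Cov(a,b) / (s_a · s_b) = 2.40 / (2.35 × 3.26)
  = 2.40 / 7.6610 ≈ 0.3133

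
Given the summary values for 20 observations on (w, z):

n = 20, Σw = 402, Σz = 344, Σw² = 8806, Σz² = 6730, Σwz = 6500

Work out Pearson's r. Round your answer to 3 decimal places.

-0.539

r = (nΣwz − ΣwΣz) / √[(nΣw² − (Σw)²)(nΣz² − (Σz)²)]
Numerator: 20×6500 − 402×344 = -8288
Denominator: √[(176120 − 161604)(134600 − 118336)] = √[14516 × 16264] = 15365.1627
r = -8288 / 15365.1627 ≈ -0.539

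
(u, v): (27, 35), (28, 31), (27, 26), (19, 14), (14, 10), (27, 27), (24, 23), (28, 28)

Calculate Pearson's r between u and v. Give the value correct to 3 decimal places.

n = 8, Σu = 194, Σv = 194, Σu² = 4888, Σv² = 5200, Σuv = 4986
nΣuv − ΣuΣv = 39888 − 37636 = 2252
nΣu² − (Σu)² = 39104 − 37636 = 1468; nΣv² − (Σv)² = 41600 − 37636 = 3964
r = 2252 / √(1468 × 3964) = 2252 / 2412.2919 ≈ 0.934

0.934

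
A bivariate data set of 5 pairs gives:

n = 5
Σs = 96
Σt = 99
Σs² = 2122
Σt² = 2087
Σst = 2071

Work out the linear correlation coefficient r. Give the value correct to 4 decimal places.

0.9052

r = (nΣst − ΣsΣt) / √[(nΣs² − (Σs)²)(nΣt² − (Σt)²)]
Numerator: 5×2071 − 96×99 = 851
Denominator: √[(10610 − 9216)(10435 − 9801)] = √[1394 × 634] = 940.1042
r = 851 / 940.1042 ≈ 0.9052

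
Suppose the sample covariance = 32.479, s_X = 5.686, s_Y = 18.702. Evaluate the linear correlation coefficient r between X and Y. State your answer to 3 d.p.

0.305

r = Cov(X,Y) / (s_X · s_Y) = 32.479 / (5.686 × 18.702)
  = 32.479 / 106.3396 ≈ 0.305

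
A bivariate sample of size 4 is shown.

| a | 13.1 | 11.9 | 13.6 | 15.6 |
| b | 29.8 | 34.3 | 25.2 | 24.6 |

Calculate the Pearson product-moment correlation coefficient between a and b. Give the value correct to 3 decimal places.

-0.875

n = 4, Σa = 54.2, Σb = 113.9, Σa² = 741.54, Σb² = 3304.73, Σab = 1525.03
nΣab − ΣaΣb = 6100.12 − 6173.38 = -73.26
nΣa² − (Σa)² = 2966.16 − 2937.64 = 28.52; nΣb² − (Σb)² = 13218.92 − 12973.21 = 245.71
r = -73.26 / √(28.52 × 245.71) = -73.26 / 83.7117 ≈ -0.875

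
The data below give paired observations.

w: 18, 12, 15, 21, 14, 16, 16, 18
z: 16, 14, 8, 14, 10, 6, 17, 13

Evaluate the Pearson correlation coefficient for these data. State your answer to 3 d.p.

0.260

n = 8, Σw = 130, Σz = 98, Σw² = 2166, Σz² = 1306, Σwz = 1612
nΣwz − ΣwΣz = 12896 − 12740 = 156
nΣw² − (Σw)² = 17328 − 16900 = 428; nΣz² − (Σz)² = 10448 − 9604 = 844
r = 156 / √(428 × 844) = 156 / 601.0258 ≈ 0.260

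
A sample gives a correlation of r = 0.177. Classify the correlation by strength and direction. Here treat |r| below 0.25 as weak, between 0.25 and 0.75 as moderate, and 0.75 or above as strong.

weak positive

r = 0.177 > 0 so the relationship is positive.
|r| = 0.177, which falls in the weak range.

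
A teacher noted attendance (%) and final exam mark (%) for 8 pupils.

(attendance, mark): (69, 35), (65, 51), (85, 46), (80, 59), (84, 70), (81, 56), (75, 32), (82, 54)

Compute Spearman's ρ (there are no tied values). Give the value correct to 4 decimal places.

Rank attendance: 2, 1, 8, 4, 7, 5, 3, 6
Rank mark: 2, 4, 3, 7, 8, 6, 1, 5
d = rank(attendance) − rank(mark): 0, -3, 5, -3, -1, -1, 2, 1; Σd² = 50
ρ = 1 − 6Σd² / [n(n²−1)] = 1 − 6×50 / (8×63) = 1 − 300/504 ≈ 0.4048

0.4048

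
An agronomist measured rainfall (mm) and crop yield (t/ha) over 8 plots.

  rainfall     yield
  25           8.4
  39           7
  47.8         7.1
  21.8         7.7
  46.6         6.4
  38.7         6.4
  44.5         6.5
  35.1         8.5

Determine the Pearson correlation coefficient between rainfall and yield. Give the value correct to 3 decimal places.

-0.696

n = 8, Σx = 298.5, Σy = 58, Σx² = 11787.59, Σy² = 425.68, Σxy = 2123.76
nΣxy − ΣxΣy = 16990.08 − 17313 = -322.92
nΣx² − (Σx)² = 94300.72 − 89102.25 = 5198.47; nΣy² − (Σy)² = 3405.44 − 3364 = 41.44
r = -322.92 / √(5198.47 × 41.44) = -322.92 / 464.1386 ≈ -0.696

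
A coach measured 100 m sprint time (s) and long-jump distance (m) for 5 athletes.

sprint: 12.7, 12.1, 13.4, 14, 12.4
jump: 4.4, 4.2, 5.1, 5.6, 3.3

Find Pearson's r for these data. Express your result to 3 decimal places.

0.869

n = 5, Σx = 64.6, Σy = 22.6, Σx² = 837.02, Σy² = 105.26, Σxy = 294.36
nΣxy − ΣxΣy = 1471.8 − 1459.96 = 11.84
nΣx² − (Σx)² = 4185.1 − 4173.16 = 11.94; nΣy² − (Σy)² = 526.3 − 510.76 = 15.54
r = 11.84 / √(11.94 × 15.54) = 11.84 / 13.6216 ≈ 0.869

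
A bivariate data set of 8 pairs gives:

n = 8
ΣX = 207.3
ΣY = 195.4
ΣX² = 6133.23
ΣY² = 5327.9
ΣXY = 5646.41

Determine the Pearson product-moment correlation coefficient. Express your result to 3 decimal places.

0.897

r = (nΣXY − ΣXΣY) / √[(nΣX² − (ΣX)²)(nΣY² − (ΣY)²)]
Numerator: 8×5646.41 − 207.3×195.4 = 4664.86
Denominator: √[(49065.84 − 42973.29)(42623.2 − 38181.16)] = √[6092.55 × 4442.04] = 5202.2448
r = 4664.86 / 5202.2448 ≈ 0.897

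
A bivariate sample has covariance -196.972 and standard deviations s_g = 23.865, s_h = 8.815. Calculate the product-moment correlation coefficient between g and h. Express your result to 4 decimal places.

r = Cov(g,h) / (s_g · s_h) = -196.972 / (23.865 × 8.815)
  = -196.972 / 210.3700 ≈ -0.9363

-0.9363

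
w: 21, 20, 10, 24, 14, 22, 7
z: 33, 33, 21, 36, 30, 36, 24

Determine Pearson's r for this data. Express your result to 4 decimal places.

0.9415

n = 7, Σw = 118, Σz = 213, Σw² = 2246, Σz² = 6687, Σwz = 3807
nΣwz − ΣwΣz = 26649 − 25134 = 1515
nΣw² − (Σw)² = 15722 − 13924 = 1798; nΣz² − (Σz)² = 46809 − 45369 = 1440
r = 1515 / √(1798 × 1440) = 1515 / 1609.0743 ≈ 0.9415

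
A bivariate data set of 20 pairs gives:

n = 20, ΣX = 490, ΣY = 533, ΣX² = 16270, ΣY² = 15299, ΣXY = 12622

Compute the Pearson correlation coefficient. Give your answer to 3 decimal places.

r = (nΣXY − ΣXΣY) / √[(nΣX² − (ΣX)²)(nΣY² − (ΣY)²)]
Numerator: 20×12622 − 490×533 = -8730
Denominator: √[(325400 − 240100)(305980 − 284089)] = √[85300 × 21891] = 43212.2934
r = -8730 / 43212.2934 ≈ -0.202

-0.202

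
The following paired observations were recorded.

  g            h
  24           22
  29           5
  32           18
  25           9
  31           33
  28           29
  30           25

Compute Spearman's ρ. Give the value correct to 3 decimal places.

Rank g: 1, 4, 7, 2, 6, 3, 5
Rank h: 4, 1, 3, 2, 7, 6, 5
d = rank(g) − rank(h): -3, 3, 4, 0, -1, -3, 0; Σd² = 44
ρ = 1 − 6Σd² / [n(n²−1)] = 1 − 6×44 / (7×48) = 1 − 264/336 ≈ 0.214

0.214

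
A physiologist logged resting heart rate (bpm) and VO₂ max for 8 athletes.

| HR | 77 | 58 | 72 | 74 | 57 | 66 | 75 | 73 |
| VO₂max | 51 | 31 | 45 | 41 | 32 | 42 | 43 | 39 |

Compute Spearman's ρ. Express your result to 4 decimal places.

0.7143

Rank HR: 8, 2, 4, 6, 1, 3, 7, 5
Rank VO₂max: 8, 1, 7, 4, 2, 5, 6, 3
d = rank(HR) − rank(VO₂max): 0, 1, -3, 2, -1, -2, 1, 2; Σd² = 24
ρ = 1 − 6Σd² / [n(n²−1)] = 1 − 6×24 / (8×63) = 1 − 144/504 ≈ 0.7143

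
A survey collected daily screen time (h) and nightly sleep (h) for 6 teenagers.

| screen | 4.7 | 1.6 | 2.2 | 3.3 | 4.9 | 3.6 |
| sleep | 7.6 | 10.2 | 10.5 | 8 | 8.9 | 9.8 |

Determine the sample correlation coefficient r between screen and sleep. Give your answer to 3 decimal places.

n = 6, Σx = 20.3, Σy = 55, Σx² = 77.35, Σy² = 511.3, Σxy = 180.43
nΣxy − ΣxΣy = 1082.58 − 1116.5 = -33.92
nΣx² − (Σx)² = 464.1 − 412.09 = 52.01; nΣy² − (Σy)² = 3067.8 − 3025 = 42.8
r = -33.92 / √(52.01 × 42.8) = -33.92 / 47.1808 ≈ -0.719

-0.719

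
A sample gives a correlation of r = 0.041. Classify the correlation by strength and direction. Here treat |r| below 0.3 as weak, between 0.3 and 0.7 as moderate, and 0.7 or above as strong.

weak positive

r = 0.041 > 0 so the relationship is positive.
|r| = 0.041, which falls in the weak range.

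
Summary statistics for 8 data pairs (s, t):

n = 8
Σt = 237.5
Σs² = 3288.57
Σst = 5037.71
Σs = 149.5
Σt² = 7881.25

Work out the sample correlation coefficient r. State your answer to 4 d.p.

r = (nΣst − ΣsΣt) / √[(nΣs² − (Σs)²)(nΣt² − (Σt)²)]
Numerator: 8×5037.71 − 149.5×237.5 = 4795.43
Denominator: √[(26308.56 − 22350.25)(63050 − 56406.25)] = √[3958.31 × 6643.75] = 5128.1597
r = 4795.43 / 5128.1597 ≈ 0.9351

0.9351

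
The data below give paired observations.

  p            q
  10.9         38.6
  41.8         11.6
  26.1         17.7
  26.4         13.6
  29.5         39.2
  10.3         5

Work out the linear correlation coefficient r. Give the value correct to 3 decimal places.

n = 6, Σp = 145, Σq = 125.7, Σp² = 4220.56, Σq² = 3684.41, Σpq = 2934.53
nΣpq − ΣpΣq = 17607.18 − 18226.5 = -619.32
nΣp² − (Σp)² = 25323.36 − 21025 = 4298.36; nΣq² − (Σq)² = 22106.46 − 15800.49 = 6305.97
r = -619.32 / √(4298.36 × 6305.97) = -619.32 / 5206.2779 ≈ -0.119

-0.119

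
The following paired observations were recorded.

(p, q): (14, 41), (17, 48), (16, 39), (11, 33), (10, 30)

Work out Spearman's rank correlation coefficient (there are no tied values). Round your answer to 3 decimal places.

0.900

Rank p: 3, 5, 4, 2, 1
Rank q: 4, 5, 3, 2, 1
d = rank(p) − rank(q): -1, 0, 1, 0, 0; Σd² = 2
ρ = 1 − 6Σd² / [n(n²−1)] = 1 − 6×2 / (5×24) = 1 − 12/120 ≈ 0.900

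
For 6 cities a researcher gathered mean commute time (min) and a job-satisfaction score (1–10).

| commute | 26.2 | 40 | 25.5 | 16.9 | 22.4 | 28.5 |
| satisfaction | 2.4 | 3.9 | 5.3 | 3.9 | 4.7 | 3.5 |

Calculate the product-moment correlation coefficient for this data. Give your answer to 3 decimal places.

-0.131

n = 6, Σx = 159.5, Σy = 23.7, Σx² = 4536.31, Σy² = 98.61, Σxy = 624.97
nΣxy − ΣxΣy = 3749.82 − 3780.15 = -30.33
nΣx² − (Σx)² = 27217.86 − 25440.25 = 1777.61; nΣy² − (Σy)² = 591.66 − 561.69 = 29.97
r = -30.33 / √(1777.61 × 29.97) = -30.33 / 230.8137 ≈ -0.131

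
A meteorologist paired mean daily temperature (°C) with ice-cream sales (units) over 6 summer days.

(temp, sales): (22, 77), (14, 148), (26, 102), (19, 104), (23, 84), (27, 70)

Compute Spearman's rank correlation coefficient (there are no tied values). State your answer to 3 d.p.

-0.771

Rank temp: 3, 1, 5, 2, 4, 6
Rank sales: 2, 6, 4, 5, 3, 1
d = rank(temp) − rank(sales): 1, -5, 1, -3, 1, 5; Σd² = 62
ρ = 1 − 6Σd² / [n(n²−1)] = 1 − 6×62 / (6×35) = 1 − 372/210 ≈ -0.771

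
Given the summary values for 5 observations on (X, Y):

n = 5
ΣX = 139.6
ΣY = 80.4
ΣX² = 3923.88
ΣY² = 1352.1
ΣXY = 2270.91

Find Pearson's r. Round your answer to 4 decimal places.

r = (nΣXY − ΣXΣY) / √[(nΣX² − (ΣX)²)(nΣY² − (ΣY)²)]
Numerator: 5×2270.91 − 139.6×80.4 = 130.71
Denominator: √[(19619.4 − 19488.16)(6760.5 − 6464.16)] = √[131.24 × 296.34] = 197.2097
r = 130.71 / 197.2097 ≈ 0.6628

0.6628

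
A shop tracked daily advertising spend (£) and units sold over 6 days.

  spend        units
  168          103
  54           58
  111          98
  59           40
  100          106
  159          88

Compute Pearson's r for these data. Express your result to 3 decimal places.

n = 6, Σx = 651, Σy = 493, Σx² = 82223, Σy² = 44157, Σxy = 58266
nΣxy − ΣxΣy = 349596 − 320943 = 28653
nΣx² − (Σx)² = 493338 − 423801 = 69537; nΣy² − (Σy)² = 264942 − 243049 = 21893
r = 28653 / √(69537 × 21893) = 28653 / 39017.6055 ≈ 0.734

0.734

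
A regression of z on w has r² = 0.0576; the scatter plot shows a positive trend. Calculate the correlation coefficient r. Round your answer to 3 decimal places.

|r| = √0.0576 = 0.240
The association is positive, so r = 0.240.

0.240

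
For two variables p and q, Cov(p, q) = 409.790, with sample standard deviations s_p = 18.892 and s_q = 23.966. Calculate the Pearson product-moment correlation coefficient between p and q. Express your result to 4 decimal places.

0.9051

r = Cov(p,q) / (s_p · s_q) = 409.790 / (18.892 × 23.966)
  = 409.790 / 452.7657 ≈ 0.9051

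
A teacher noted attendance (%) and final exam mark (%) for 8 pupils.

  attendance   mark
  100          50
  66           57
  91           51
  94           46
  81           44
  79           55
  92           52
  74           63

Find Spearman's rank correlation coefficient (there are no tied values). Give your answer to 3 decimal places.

-0.690

Rank attendance: 8, 1, 5, 7, 4, 3, 6, 2
Rank mark: 3, 7, 4, 2, 1, 6, 5, 8
d = rank(attendance) − rank(mark): 5, -6, 1, 5, 3, -3, 1, -6; Σd² = 142
ρ = 1 − 6Σd² / [n(n²−1)] = 1 − 6×142 / (8×63) = 1 − 852/504 ≈ -0.690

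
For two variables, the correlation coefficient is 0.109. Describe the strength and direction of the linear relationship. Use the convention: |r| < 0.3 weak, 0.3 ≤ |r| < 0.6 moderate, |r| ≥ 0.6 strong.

weak positive

r = 0.109 > 0 so the relationship is positive.
|r| = 0.109, which falls in the weak range.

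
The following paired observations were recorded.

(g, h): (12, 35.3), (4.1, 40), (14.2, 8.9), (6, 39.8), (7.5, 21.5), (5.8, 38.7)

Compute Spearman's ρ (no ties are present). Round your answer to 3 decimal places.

-0.886

Rank g: 5, 1, 6, 3, 4, 2
Rank h: 3, 6, 1, 5, 2, 4
d = rank(g) − rank(h): 2, -5, 5, -2, 2, -2; Σd² = 66
ρ = 1 − 6Σd² / [n(n²−1)] = 1 − 6×66 / (6×35) = 1 − 396/210 ≈ -0.886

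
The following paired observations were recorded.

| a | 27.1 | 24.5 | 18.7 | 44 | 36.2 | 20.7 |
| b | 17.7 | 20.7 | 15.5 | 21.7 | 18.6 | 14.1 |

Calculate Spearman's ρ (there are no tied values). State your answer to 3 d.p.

Rank a: 4, 3, 1, 6, 5, 2
Rank b: 3, 5, 2, 6, 4, 1
d = rank(a) − rank(b): 1, -2, -1, 0, 1, 1; Σd² = 8
ρ = 1 − 6Σd² / [n(n²−1)] = 1 − 6×8 / (6×35) = 1 − 48/210 ≈ 0.771

0.771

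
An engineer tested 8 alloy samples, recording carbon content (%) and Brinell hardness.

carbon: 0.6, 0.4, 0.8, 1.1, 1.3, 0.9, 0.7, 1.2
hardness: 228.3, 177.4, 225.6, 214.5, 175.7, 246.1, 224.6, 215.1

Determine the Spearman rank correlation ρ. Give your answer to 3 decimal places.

-0.310

Rank carbon: 2, 1, 4, 6, 8, 5, 3, 7
Rank hardness: 7, 2, 6, 3, 1, 8, 5, 4
d = rank(carbon) − rank(hardness): -5, -1, -2, 3, 7, -3, -2, 3; Σd² = 110
ρ = 1 − 6Σd² / [n(n²−1)] = 1 − 6×110 / (8×63) = 1 − 660/504 ≈ -0.310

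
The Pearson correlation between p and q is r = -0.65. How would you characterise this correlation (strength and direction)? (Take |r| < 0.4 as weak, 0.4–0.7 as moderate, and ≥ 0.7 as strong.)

moderate negative

r = -0.65 < 0 so the relationship is negative.
|r| = 0.65, which falls in the moderate range.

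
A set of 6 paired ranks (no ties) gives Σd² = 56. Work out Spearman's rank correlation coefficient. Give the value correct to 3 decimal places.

ρ = 1 − 6Σd² / [n(n²−1)] = 1 − 6×56 / (6×35)
  = 1 − 336/210 = 1 − 1.6000 ≈ -0.600

-0.600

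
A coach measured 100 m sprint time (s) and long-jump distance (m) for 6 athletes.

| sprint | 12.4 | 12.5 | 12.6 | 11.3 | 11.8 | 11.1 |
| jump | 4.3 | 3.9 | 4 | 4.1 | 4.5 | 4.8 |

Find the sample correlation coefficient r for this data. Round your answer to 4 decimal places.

-0.6752

n = 6, Σx = 71.7, Σy = 25.6, Σx² = 858.91, Σy² = 109.8, Σxy = 305.18
nΣxy − ΣxΣy = 1831.08 − 1835.52 = -4.44
nΣx² − (Σx)² = 5153.46 − 5140.89 = 12.57; nΣy² − (Σy)² = 658.8 − 655.36 = 3.44
r = -4.44 / √(12.57 × 3.44) = -4.44 / 6.5758 ≈ -0.6752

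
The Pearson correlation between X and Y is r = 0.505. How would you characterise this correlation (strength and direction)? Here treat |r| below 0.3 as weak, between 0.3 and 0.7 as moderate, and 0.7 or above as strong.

r = 0.505 > 0 so the relationship is positive.
|r| = 0.505, which falls in the moderate range.

moderate positive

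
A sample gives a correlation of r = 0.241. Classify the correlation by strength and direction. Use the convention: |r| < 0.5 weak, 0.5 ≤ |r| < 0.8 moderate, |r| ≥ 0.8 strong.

r = 0.241 > 0 so the relationship is positive.
|r| = 0.241, which falls in the weak range.

weak positive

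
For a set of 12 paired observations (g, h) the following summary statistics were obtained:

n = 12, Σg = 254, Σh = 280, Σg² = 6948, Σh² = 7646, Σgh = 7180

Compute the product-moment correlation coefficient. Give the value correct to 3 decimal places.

0.948

r = (nΣgh − ΣgΣh) / √[(nΣg² − (Σg)²)(nΣh² − (Σh)²)]
Numerator: 12×7180 − 254×280 = 15040
Denominator: √[(83376 − 64516)(91752 − 78400)] = √[18860 × 13352] = 15868.7971
r = 15040 / 15868.7971 ≈ 0.948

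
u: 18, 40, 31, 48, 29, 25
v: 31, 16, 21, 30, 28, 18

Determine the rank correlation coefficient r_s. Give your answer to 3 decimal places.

-0.257

Rank u: 1, 5, 4, 6, 3, 2
Rank v: 6, 1, 3, 5, 4, 2
d = rank(u) − rank(v): -5, 4, 1, 1, -1, 0; Σd² = 44
ρ = 1 − 6Σd² / [n(n²−1)] = 1 − 6×44 / (6×35) = 1 − 264/210 ≈ -0.257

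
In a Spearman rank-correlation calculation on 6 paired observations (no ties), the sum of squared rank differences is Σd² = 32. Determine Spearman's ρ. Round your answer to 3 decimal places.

ρ = 1 − 6Σd² / [n(n²−1)] = 1 − 6×32 / (6×35)
  = 1 − 192/210 = 1 − 0.9143 ≈ 0.086

0.086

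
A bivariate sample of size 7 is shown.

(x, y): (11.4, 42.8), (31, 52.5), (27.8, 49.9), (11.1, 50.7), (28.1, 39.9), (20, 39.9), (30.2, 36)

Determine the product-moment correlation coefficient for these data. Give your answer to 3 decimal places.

-0.104

n = 7, Σx = 159.6, Σy = 311.7, Σx² = 4088.66, Σy² = 14128.61, Σxy = 7071.8
nΣxy − ΣxΣy = 49502.6 − 49747.32 = -244.72
nΣx² − (Σx)² = 28620.62 − 25472.16 = 3148.46; nΣy² − (Σy)² = 98900.27 − 97156.89 = 1743.38
r = -244.72 / √(3148.46 × 1743.38) = -244.72 / 2342.8534 ≈ -0.104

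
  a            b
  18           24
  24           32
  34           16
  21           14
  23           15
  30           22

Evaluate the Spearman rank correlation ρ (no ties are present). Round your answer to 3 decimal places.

0.086

Rank a: 1, 4, 6, 2, 3, 5
Rank b: 5, 6, 3, 1, 2, 4
d = rank(a) − rank(b): -4, -2, 3, 1, 1, 1; Σd² = 32
ρ = 1 − 6Σd² / [n(n²−1)] = 1 − 6×32 / (6×35) = 1 − 192/210 ≈ 0.086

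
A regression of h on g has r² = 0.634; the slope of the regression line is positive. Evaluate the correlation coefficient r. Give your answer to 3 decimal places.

0.796

|r| = √0.634 = 0.796
The association is positive, so r = 0.796.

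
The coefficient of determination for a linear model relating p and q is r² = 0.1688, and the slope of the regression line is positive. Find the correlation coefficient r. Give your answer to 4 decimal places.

|r| = √0.1688 = 0.4109
The association is positive, so r = 0.4109.

0.4109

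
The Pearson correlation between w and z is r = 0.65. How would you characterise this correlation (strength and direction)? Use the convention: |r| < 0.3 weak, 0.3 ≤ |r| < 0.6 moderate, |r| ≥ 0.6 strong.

strong positive

r = 0.65 > 0 so the relationship is positive.
|r| = 0.65, which falls in the strong range.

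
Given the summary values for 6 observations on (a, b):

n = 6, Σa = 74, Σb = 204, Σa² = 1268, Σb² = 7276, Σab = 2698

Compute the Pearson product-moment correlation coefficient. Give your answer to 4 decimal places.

r = (nΣab − ΣaΣb) / √[(nΣa² − (Σa)²)(nΣb² − (Σb)²)]
Numerator: 6×2698 − 74×204 = 1092
Denominator: √[(7608 − 5476)(43656 − 41616)] = √[2132 × 2040] = 2085.4927
r = 1092 / 2085.4927 ≈ 0.5236

0.5236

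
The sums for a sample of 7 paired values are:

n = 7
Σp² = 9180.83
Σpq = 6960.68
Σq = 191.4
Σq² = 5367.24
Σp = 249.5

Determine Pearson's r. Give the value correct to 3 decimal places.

r = (nΣpq − ΣpΣq) / √[(nΣp² − (Σp)²)(nΣq² − (Σq)²)]
Numerator: 7×6960.68 − 249.5×191.4 = 970.46
Denominator: √[(64265.81 − 62250.25)(37570.68 − 36633.96)] = √[2015.56 × 936.72] = 1374.0507
r = 970.46 / 1374.0507 ≈ 0.706

0.706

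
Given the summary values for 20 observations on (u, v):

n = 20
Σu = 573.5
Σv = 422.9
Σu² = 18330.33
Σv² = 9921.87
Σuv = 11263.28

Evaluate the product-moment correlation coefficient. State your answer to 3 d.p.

r = (nΣuv − ΣuΣv) / √[(nΣu² − (Σu)²)(nΣv² − (Σv)²)]
Numerator: 20×11263.28 − 573.5×422.9 = -17267.55
Denominator: √[(366606.6 − 328902.25)(198437.4 − 178844.41)] = √[37704.35 × 19592.99] = 27179.7894
r = -17267.55 / 27179.7894 ≈ -0.635

-0.635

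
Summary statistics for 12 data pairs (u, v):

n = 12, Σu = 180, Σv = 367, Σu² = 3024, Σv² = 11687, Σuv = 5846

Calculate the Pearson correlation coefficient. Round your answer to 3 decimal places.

r = (nΣuv − ΣuΣv) / √[(nΣu² − (Σu)²)(nΣv² − (Σv)²)]
Numerator: 12×5846 − 180×367 = 4092
Denominator: √[(36288 − 32400)(140244 − 134689)] = √[3888 × 5555] = 4647.3476
r = 4092 / 4647.3476 ≈ 0.881

0.881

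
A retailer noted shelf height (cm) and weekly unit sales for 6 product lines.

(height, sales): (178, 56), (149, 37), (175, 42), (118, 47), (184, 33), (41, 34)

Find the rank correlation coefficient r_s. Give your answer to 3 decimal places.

-0.029

Rank height: 5, 3, 4, 2, 6, 1
Rank sales: 6, 3, 4, 5, 1, 2
d = rank(height) − rank(sales): -1, 0, 0, -3, 5, -1; Σd² = 36
ρ = 1 − 6Σd² / [n(n²−1)] = 1 − 6×36 / (6×35) = 1 − 216/210 ≈ -0.029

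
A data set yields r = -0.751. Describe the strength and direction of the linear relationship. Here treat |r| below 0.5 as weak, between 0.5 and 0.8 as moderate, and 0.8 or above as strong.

moderate negative

r = -0.751 < 0 so the relationship is negative.
|r| = 0.751, which falls in the moderate range.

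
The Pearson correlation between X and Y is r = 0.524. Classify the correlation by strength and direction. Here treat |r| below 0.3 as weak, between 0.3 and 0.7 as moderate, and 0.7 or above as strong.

moderate positive

r = 0.524 > 0 so the relationship is positive.
|r| = 0.524, which falls in the moderate range.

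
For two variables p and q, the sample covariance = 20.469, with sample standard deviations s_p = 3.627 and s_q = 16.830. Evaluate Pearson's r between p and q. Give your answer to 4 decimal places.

0.3353

r = Cov(p,q) / (s_p · s_q) = 20.469 / (3.627 × 16.830)
  = 20.469 / 61.0424 ≈ 0.3353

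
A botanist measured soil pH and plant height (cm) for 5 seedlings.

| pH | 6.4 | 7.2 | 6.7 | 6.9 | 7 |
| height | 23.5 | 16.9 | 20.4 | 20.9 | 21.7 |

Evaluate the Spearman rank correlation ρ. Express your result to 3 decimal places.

Rank pH: 1, 5, 2, 3, 4
Rank height: 5, 1, 2, 3, 4
d = rank(pH) − rank(height): -4, 4, 0, 0, 0; Σd² = 32
ρ = 1 − 6Σd² / [n(n²−1)] = 1 − 6×32 / (5×24) = 1 − 192/120 ≈ -0.600

-0.600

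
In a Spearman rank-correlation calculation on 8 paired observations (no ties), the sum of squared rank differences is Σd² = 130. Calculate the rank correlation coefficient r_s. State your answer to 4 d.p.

ρ = 1 − 6Σd² / [n(n²−1)] = 1 − 6×130 / (8×63)
  = 1 − 780/504 = 1 − 1.54762 ≈ -0.5476

-0.5476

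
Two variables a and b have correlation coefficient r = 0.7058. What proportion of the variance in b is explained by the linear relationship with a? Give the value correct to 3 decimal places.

0.498

r² = (0.7058)² = 0.498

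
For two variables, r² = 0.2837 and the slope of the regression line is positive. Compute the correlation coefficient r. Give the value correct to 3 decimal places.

0.533

|r| = √0.2837 = 0.533
The association is positive, so r = 0.533.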